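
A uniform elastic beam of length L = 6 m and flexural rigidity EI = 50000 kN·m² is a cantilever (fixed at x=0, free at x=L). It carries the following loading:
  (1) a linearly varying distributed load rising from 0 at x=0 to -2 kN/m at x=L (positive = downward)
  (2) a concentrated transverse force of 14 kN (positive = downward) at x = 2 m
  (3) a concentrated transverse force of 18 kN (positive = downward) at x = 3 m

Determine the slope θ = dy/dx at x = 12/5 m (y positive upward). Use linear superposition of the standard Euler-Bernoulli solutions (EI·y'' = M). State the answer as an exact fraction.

Load 1 — triangular load w₀=-2 kN/m (0→w₀ over full span):
  θ_1 = (w₀Lx²/4-w₀L²x/3-w₀x⁴/(24L))/EI = ((-2)·6·(12/5)²/4-(-2)·6²·(12/5)/3-(-2)·(12/5)⁴/(24·6))/50000 = 1593/1953125 rad
Load 2 — point force P=14 kN at a=2 m (b=L-a=4):
  θ_2 = -Pa²/(2EI)  [x>a] = -14·2²/(2·50000) = -7/12500 rad
Load 3 — point force P=18 kN at a=3 m (b=L-a=3):
  θ_3 = -Px(2a-x)/(2EI)  [x≤a] = -18·(12/5)·(2·3-(12/5))/(2·50000) = -243/156250 rad
Superposition: θ = Σ θ_i = -10153/7812500 rad ≈ -0.001300 rad

θ(12/5) = -10153/7812500 rad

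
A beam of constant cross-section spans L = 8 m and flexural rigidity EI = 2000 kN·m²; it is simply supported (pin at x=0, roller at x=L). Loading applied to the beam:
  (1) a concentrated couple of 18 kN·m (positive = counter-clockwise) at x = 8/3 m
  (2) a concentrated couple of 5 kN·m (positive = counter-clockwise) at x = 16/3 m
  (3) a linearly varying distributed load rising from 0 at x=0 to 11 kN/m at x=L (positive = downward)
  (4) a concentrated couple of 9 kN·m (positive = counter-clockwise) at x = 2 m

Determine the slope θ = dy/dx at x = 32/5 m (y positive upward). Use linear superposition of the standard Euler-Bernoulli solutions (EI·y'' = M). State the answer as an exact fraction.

θ(32/5) = 1717537/45000000 rad

Load 1 — applied couple M₀=18 kN·m at a=8/3 m (b=L-a=16/3):
  θ_1 = (M₀x²/(2L)-M₀(x-a)+C₁)/EI  [x>a] with C₁=M₀(3b²-L²)/(6L)=8 = (18·(32/5)²/(2·8)-18·((32/5)-(8/3))+8)/2000 = -41/6250 rad
Load 2 — applied couple M₀=5 kN·m at a=16/3 m (b=L-a=8/3):
  θ_2 = (M₀x²/(2L)-M₀(x-a)+C₁)/EI  [x>a] with C₁=M₀(3b²-L²)/(6L)=-40/9 = (5·(32/5)²/(2·8)-5·((32/5)-(16/3))+(-40/9))/2000 = 17/11250 rad
Load 3 — triangular load w₀=11 kN/m (0→w₀ over full span):
  θ_3 = -w₀(7L⁴-30L²x²+15x⁴)/(360LEI) = -11·(7·8⁴-30·8²·(32/5)²+15·(32/5)⁴)/(360·8·2000) = 33308/703125 rad
Load 4 — applied couple M₀=9 kN·m at a=2 m (b=L-a=6):
  θ_4 = (M₀x²/(2L)-M₀(x-a)+C₁)/EI  [x>a] with C₁=M₀(3b²-L²)/(6L)=33/4 = (9·(32/5)²/(2·8)-9·((32/5)-2)+(33/4))/2000 = -831/200000 rad
Superposition: θ = Σ θ_i = 1717537/45000000 rad ≈ 0.038167 rad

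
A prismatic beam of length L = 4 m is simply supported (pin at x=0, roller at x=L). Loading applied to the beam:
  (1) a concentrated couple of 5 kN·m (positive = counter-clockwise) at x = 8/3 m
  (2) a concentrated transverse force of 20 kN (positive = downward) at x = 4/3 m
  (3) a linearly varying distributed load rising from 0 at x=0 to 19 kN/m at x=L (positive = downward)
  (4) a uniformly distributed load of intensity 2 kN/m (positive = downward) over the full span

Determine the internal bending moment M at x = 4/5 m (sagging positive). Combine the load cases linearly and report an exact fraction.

Load 1 — applied couple M₀=5 kN·m at a=8/3 m (b=L-a=4/3):
  M_1 = M₀x/L  [x≤a] = 5·(4/5)/4 = 1 kN·m
Load 2 — point force P=20 kN at a=4/3 m (b=L-a=8/3):
  M_2 = Pbx/L  [x≤a] = 20·(8/3)·(4/5)/4 = 32/3 kN·m
Load 3 — triangular load w₀=19 kN/m (0→w₀ over full span):
  M_3 = w₀Lx/6 - w₀x³/(6L) = 19·4·(4/5)/6 - 19·(4/5)³/(6·4) = 1216/125 kN·m
Load 4 — uniform load w=2 kN/m over full span:
  M_4 = wx(L-x)/2 = 2·(4/5)·(4-(4/5))/2 = 64/25 kN·m
Superposition: M = Σ M_i = 8983/375 kN·m ≈ 23.954667 kN·m

M(4/5) = 8983/375 kN·m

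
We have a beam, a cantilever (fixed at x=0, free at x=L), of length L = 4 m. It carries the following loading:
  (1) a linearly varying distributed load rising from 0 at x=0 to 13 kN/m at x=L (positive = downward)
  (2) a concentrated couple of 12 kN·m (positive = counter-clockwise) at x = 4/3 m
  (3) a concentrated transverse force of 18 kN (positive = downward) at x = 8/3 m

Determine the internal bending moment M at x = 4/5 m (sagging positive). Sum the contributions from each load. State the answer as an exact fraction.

Load 1 — triangular load w₀=13 kN/m (0→w₀ over full span):
  M_1 = w₀Lx/2 - w₀L²/3 - w₀x³/(6L) = 13·4·(4/5)/2 - 13·4²/3 - 13·(4/5)³/(6·4) = -18304/375 kN·m
Load 2 — applied couple M₀=12 kN·m at a=4/3 m (b=L-a=8/3):
  M_2 = M₀  [x≤a] = 12 = 12 kN·m
Load 3 — point force P=18 kN at a=8/3 m (b=L-a=4/3):
  M_3 = -P(a-x)  [x≤a] = -18·((8/3)-(4/5)) = -168/5 kN·m
Superposition: M = Σ M_i = -26404/375 kN·m ≈ -70.410667 kN·m

M(4/5) = -26404/375 kN·m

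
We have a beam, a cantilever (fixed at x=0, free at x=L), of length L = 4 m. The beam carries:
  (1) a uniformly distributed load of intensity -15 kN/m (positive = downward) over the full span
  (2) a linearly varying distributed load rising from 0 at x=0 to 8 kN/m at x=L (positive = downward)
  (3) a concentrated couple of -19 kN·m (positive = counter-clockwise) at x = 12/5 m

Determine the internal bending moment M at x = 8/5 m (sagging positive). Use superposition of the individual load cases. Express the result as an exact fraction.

Load 1 — uniform load w=-15 kN/m over full span:
  M_1 = -w(L-x)²/2 = -(-15)·(4-(8/5))²/2 = 216/5 kN·m
Load 2 — triangular load w₀=8 kN/m (0→w₀ over full span):
  M_2 = w₀Lx/2 - w₀L²/3 - w₀x³/(6L) = 8·4·(8/5)/2 - 8·4²/3 - 8·(8/5)³/(6·4) = -2304/125 kN·m
Load 3 — applied couple M₀=-19 kN·m at a=12/5 m (b=L-a=8/5):
  M_3 = M₀  [x≤a] = (-19) = -19 kN·m
Superposition: M = Σ M_i = 721/125 kN·m ≈ 5.768000 kN·m

M(8/5) = 721/125 kN·m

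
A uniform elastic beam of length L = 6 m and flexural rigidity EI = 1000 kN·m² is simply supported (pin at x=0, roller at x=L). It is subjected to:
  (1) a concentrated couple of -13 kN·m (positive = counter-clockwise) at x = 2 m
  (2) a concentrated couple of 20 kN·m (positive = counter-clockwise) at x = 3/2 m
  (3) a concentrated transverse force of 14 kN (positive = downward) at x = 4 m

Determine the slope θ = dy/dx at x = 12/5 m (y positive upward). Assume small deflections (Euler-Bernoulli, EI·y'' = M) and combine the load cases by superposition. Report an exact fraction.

θ(12/5) = -413/36000 rad

Load 1 — applied couple M₀=-13 kN·m at a=2 m (b=L-a=4):
  θ_1 = (M₀x²/(2L)-M₀(x-a)+C₁)/EI  [x>a] with C₁=M₀(3b²-L²)/(6L)=-13/3 = ((-13)·(12/5)²/(2·6)-(-13)·((12/5)-2)+(-13/3))/1000 = -403/75000 rad
Load 2 — applied couple M₀=20 kN·m at a=3/2 m (b=L-a=9/2):
  θ_2 = (M₀x²/(2L)-M₀(x-a)+C₁)/EI  [x>a] with C₁=M₀(3b²-L²)/(6L)=55/4 = (20·(12/5)²/(2·6)-20·((12/5)-(3/2))+(55/4))/1000 = 107/20000 rad
Load 3 — point force P=14 kN at a=4 m (b=L-a=2):
  θ_3 = -Pb(L²-b²-3x²)/(6LEI)  [x≤a] = -14·2·(6²-2²-3·(12/5)²)/(6·6·1000) = -322/28125 rad
Superposition: θ = Σ θ_i = -413/36000 rad ≈ -0.011472 rad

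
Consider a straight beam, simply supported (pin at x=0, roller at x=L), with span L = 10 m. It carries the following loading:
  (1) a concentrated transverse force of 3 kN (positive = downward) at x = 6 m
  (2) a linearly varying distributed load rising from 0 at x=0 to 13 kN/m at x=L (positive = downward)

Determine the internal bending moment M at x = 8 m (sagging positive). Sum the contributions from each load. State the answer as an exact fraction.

M(8) = 66 kN·m

Load 1 — point force P=3 kN at a=6 m (b=L-a=4):
  M_1 = Pa(L-x)/L  [x>a] = 3·6·(10-8)/10 = 18/5 kN·m
Load 2 — triangular load w₀=13 kN/m (0→w₀ over full span):
  M_2 = w₀Lx/6 - w₀x³/(6L) = 13·10·8/6 - 13·8³/(6·10) = 312/5 kN·m
Superposition: M = Σ M_i = 66 kN·m ≈ 66.000000 kN·m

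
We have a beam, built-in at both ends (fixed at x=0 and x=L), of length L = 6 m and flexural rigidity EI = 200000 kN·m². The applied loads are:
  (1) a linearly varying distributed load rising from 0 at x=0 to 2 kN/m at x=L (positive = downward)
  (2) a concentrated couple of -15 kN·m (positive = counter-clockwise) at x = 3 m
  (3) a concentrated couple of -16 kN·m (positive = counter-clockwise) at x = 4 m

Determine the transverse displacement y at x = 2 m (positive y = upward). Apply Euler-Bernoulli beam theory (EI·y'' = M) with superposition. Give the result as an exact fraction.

Load 1 — triangular load w₀=2 kN/m (0→w₀ over full span):
  y_1 = -w₀x²(L-x)²(x+2L)/(120LEI) = -2·2²·(6-2)²·(2+2·6)/(120·6·200000) = -7/562500 m
Load 2 — applied couple M₀=-15 kN·m at a=3 m (b=L-a=3):
  y_2 = (R_Ax³/6 - M_Ax²/2)/EI  [x≤a] with R_A=-15/4, M_A=-15/4 = ((-15/4)·2³/6 - (-15/4)·2²/2)/200000 = 1/80000 m
Load 3 — applied couple M₀=-16 kN·m at a=4 m (b=L-a=2):
  y_3 = (R_Ax³/6 - M_Ax²/2)/EI  [x≤a] with R_A=-32/9, M_A=-16/3 = ((-32/9)·2³/6 - (-16/3)·2²/2)/200000 = 1/33750 m
Superposition: y = Σ y_i = 1603/54000000 m ≈ 0.000030 m

y(2) = 1603/54000000 m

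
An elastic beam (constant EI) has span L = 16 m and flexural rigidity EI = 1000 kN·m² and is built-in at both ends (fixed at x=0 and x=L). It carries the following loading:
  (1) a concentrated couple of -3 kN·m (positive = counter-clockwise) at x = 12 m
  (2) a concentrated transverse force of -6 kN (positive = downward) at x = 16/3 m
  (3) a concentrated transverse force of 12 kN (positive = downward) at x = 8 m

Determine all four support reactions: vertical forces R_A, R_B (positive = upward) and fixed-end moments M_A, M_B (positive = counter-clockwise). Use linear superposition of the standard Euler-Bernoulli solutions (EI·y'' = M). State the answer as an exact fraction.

Load 1 — applied couple M₀=-3 kN·m at a=12 m (b=L-a=4):
  R_A = 6M₀ab/L³ = 6·(-3)·12·4/16³ = -27/128 kN
  M_A = M₀b(2a-b)/L² = (-3)·4·(2·12-4)/16² = -15/16 kN·m
  R_B = -6M₀ab/L³ = -6·(-3)·12·4/16³ = 27/128 kN
  M_B = M₀a(2b-a)/L² = (-3)·12·(2·4-12)/16² = 9/16 kN·m
Load 2 — point force P=-6 kN at a=16/3 m (b=L-a=32/3):
  R_A = Pb²(3a+b)/L³ = (-6)·(32/3)²·(3·(16/3)+(32/3))/16³ = -40/9 kN
  M_A = Pab²/L² = (-6)·(16/3)·(32/3)²/16² = -128/9 kN·m
  R_B = Pa²(a+3b)/L³ = (-6)·(16/3)²·((16/3)+3·(32/3))/16³ = -14/9 kN
  M_B = -Pa²b/L² = -(-6)·(16/3)²·(32/3)/16² = 64/9 kN·m
Load 3 — point force P=12 kN at a=8 m (b=L-a=8):
  R_A = Pb²(3a+b)/L³ = 12·8²·(3·8+8)/16³ = 6 kN
  M_A = Pab²/L² = 12·8·8²/16² = 24 kN·m
  R_B = Pa²(a+3b)/L³ = 12·8²·(8+3·8)/16³ = 6 kN
  M_B = -Pa²b/L² = -12·8²·8/16² = -24 kN·m
Superposition: R_A = 1549/1152 kN, M_A = 1273/144 kN·m, R_B = 5363/1152 kN, M_B = -2351/144 kN·m

R_A = 1549/1152 kN, M_A = 1273/144 kN·m, R_B = 5363/1152 kN, M_B = -2351/144 kN·m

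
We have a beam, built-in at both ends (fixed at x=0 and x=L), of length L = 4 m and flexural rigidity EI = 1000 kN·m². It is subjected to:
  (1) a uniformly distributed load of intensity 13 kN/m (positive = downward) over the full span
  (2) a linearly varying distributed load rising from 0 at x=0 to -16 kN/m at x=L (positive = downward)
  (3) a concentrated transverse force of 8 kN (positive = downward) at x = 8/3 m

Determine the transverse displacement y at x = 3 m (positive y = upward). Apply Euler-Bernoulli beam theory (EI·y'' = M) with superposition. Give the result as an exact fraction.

y(3) = -9583/3240000 m

Load 1 — uniform load w=13 kN/m over full span:
  y_1 = -wx²(L-x)²/(24EI) = -13·3²·(4-3)²/(24·1000) = -39/8000 m
Load 2 — triangular load w₀=-16 kN/m (0→w₀ over full span):
  y_2 = -w₀x²(L-x)²(x+2L)/(120LEI) = -(-16)·3²·(4-3)²·(3+2·4)/(120·4·1000) = 33/10000 m
Load 3 — point force P=8 kN at a=8/3 m (b=L-a=4/3):
  y_3 = -Pa²(L-x)²(3bL-(3b+a)(L-x))/(6L³EI)  [x>a] = -8·(8/3)²·(4-3)²·(3·(4/3)·4-(3·(4/3)+(8/3))·(4-3))/(6·4³·1000) = -14/10125 m
Superposition: y = Σ y_i = -9583/3240000 m ≈ -0.002958 m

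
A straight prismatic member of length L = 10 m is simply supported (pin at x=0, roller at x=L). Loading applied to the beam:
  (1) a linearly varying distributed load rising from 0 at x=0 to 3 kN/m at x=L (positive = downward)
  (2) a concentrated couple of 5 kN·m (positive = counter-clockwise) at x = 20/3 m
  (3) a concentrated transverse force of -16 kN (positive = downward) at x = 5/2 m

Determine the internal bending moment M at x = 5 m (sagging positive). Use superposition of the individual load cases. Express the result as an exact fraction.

M(5) = 5/4 kN·m

Load 1 — triangular load w₀=3 kN/m (0→w₀ over full span):
  M_1 = w₀Lx/6 - w₀x³/(6L) = 3·10·5/6 - 3·5³/(6·10) = 75/4 kN·m
Load 2 — applied couple M₀=5 kN·m at a=20/3 m (b=L-a=10/3):
  M_2 = M₀x/L  [x≤a] = 5·5/10 = 5/2 kN·m
Load 3 — point force P=-16 kN at a=5/2 m (b=L-a=15/2):
  M_3 = Pa(L-x)/L  [x>a] = (-16)·(5/2)·(10-5)/10 = -20 kN·m
Superposition: M = Σ M_i = 5/4 kN·m ≈ 1.250000 kN·m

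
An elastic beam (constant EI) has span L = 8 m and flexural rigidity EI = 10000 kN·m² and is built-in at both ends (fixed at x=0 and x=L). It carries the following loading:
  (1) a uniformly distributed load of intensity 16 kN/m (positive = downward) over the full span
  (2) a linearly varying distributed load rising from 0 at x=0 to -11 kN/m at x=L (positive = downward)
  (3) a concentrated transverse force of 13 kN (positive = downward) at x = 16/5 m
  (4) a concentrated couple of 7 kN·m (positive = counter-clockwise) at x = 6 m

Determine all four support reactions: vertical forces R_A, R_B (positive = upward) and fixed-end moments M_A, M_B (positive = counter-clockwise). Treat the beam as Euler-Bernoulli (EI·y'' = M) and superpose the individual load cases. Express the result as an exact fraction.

R_A = 481667/8000 kN, M_A = 474181/6000 kN·m, R_B = 294333/8000 kN, M_B = -368579/6000 kN·m

Load 1 — uniform load w=16 kN/m over full span:
  R_A = wL/2 = 16·8/2 = 64 kN
  M_A = wL²/12 = 16·8²/12 = 256/3 kN·m
  R_B = wL/2 = 16·8/2 = 64 kN
  M_B = -wL²/12 = -16·8²/12 = -256/3 kN·m
Load 2 — triangular load w₀=-11 kN/m (0→w₀ over full span):
  R_A = 3w₀L/20 = 3·(-11)·8/20 = -66/5 kN
  M_A = w₀L²/30 = (-11)·8²/30 = -352/15 kN·m
  R_B = 7w₀L/20 = 7·(-11)·8/20 = -154/5 kN
  M_B = -w₀L²/20 = -(-11)·8²/20 = 176/5 kN·m
Load 3 — point force P=13 kN at a=16/5 m (b=L-a=24/5):
  R_A = Pb²(3a+b)/L³ = 13·(24/5)²·(3·(16/5)+(24/5))/8³ = 1053/125 kN
  M_A = Pab²/L² = 13·(16/5)·(24/5)²/8² = 1872/125 kN·m
  R_B = Pa²(a+3b)/L³ = 13·(16/5)²·((16/5)+3·(24/5))/8³ = 572/125 kN
  M_B = -Pa²b/L² = -13·(16/5)²·(24/5)/8² = -1248/125 kN·m
Load 4 — applied couple M₀=7 kN·m at a=6 m (b=L-a=2):
  R_A = 6M₀ab/L³ = 6·7·6·2/8³ = 63/64 kN
  M_A = M₀b(2a-b)/L² = 7·2·(2·6-2)/8² = 35/16 kN·m
  R_B = -6M₀ab/L³ = -6·7·6·2/8³ = -63/64 kN
  M_B = M₀a(2b-a)/L² = 7·6·(2·2-6)/8² = -21/16 kN·m
Superposition: R_A = 481667/8000 kN, M_A = 474181/6000 kN·m, R_B = 294333/8000 kN, M_B = -368579/6000 kN·m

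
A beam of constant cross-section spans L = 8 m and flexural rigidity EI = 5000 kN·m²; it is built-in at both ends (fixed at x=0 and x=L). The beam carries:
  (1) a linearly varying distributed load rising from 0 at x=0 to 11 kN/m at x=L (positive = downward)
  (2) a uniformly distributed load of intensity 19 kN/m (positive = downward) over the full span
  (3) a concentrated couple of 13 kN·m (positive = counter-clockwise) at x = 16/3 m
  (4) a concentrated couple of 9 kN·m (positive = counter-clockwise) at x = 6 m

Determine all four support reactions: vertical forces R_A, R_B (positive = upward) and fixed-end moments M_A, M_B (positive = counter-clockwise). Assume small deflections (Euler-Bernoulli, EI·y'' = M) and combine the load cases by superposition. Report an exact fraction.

R_A = 88927/960 kN, M_A = 31667/240 kN·m, R_B = 99233/960 kN, M_B = -33173/240 kN·m

Load 1 — triangular load w₀=11 kN/m (0→w₀ over full span):
  R_A = 3w₀L/20 = 3·11·8/20 = 66/5 kN
  M_A = w₀L²/30 = 11·8²/30 = 352/15 kN·m
  R_B = 7w₀L/20 = 7·11·8/20 = 154/5 kN
  M_B = -w₀L²/20 = -11·8²/20 = -176/5 kN·m
Load 2 — uniform load w=19 kN/m over full span:
  R_A = wL/2 = 19·8/2 = 76 kN
  M_A = wL²/12 = 19·8²/12 = 304/3 kN·m
  R_B = wL/2 = 19·8/2 = 76 kN
  M_B = -wL²/12 = -19·8²/12 = -304/3 kN·m
Load 3 — applied couple M₀=13 kN·m at a=16/3 m (b=L-a=8/3):
  R_A = 6M₀ab/L³ = 6·13·(16/3)·(8/3)/8³ = 13/6 kN
  M_A = M₀b(2a-b)/L² = 13·(8/3)·(2·(16/3)-(8/3))/8² = 13/3 kN·m
  R_B = -6M₀ab/L³ = -6·13·(16/3)·(8/3)/8³ = -13/6 kN
  M_B = M₀a(2b-a)/L² = 13·(16/3)·(2·(8/3)-(16/3))/8² = 0 kN·m
Load 4 — applied couple M₀=9 kN·m at a=6 m (b=L-a=2):
  R_A = 6M₀ab/L³ = 6·9·6·2/8³ = 81/64 kN
  M_A = M₀b(2a-b)/L² = 9·2·(2·6-2)/8² = 45/16 kN·m
  R_B = -6M₀ab/L³ = -6·9·6·2/8³ = -81/64 kN
  M_B = M₀a(2b-a)/L² = 9·6·(2·2-6)/8² = -27/16 kN·m
Superposition: R_A = 88927/960 kN, M_A = 31667/240 kN·m, R_B = 99233/960 kN, M_B = -33173/240 kN·m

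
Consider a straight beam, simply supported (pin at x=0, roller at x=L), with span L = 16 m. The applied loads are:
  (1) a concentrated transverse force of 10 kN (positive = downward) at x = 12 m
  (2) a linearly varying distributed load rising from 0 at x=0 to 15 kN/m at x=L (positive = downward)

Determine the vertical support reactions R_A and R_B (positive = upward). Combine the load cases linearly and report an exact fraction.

Load 1 — point force P=10 kN at a=12 m (b=L-a=4):
  R_A = Pb/L = 10·4/16 = 5/2 kN
  R_B = Pa/L = 10·12/16 = 15/2 kN
Load 2 — triangular load w₀=15 kN/m (0→w₀ over full span):
  R_A = w₀L/6 = 15·16/6 = 40 kN
  R_B = w₀L/3 = 15·16/3 = 80 kN
Superposition: R_A = 85/2 kN, R_B = 175/2 kN

R_A = 85/2 kN, R_B = 175/2 kN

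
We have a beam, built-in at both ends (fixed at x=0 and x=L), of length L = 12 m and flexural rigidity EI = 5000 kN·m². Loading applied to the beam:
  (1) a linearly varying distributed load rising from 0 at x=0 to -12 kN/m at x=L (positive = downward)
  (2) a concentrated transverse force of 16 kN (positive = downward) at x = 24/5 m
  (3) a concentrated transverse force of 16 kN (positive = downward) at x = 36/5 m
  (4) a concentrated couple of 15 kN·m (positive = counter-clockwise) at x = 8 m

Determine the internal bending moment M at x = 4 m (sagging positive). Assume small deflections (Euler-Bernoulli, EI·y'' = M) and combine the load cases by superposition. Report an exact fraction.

Load 1 — triangular load w₀=-12 kN/m (0→w₀ over full span):
  M_1 = 3w₀Lx/20 - w₀L²/30 - w₀x³/(6L) = 3·(-12)·12·4/20 - (-12)·12²/30 - (-12)·4³/(6·12) = -272/15 kN·m
Load 2 — point force P=16 kN at a=24/5 m (b=L-a=36/5):
  M_2 = Pb²(3a+b)x/L³ - Pab²/L²  [x≤a] = 16·(36/5)²·(3·(24/5)+(36/5))·4/12³ - 16·(24/5)·(36/5)²/12² = 1728/125 kN·m
Load 3 — point force P=16 kN at a=36/5 m (b=L-a=24/5):
  M_3 = Pb²(3a+b)x/L³ - Pab²/L²  [x≤a] = 16·(24/5)²·(3·(36/5)+(24/5))·4/12³ - 16·(36/5)·(24/5)²/12² = 512/125 kN·m
Load 4 — applied couple M₀=15 kN·m at a=8 m (b=L-a=4):
  M_4 = R_Ax - M_A  [x≤a] with R_A=5/3, M_A=5 = (5/3)·4 - 5 = 5/3 kN·m
Superposition: M = Σ M_i = 109/75 kN·m ≈ 1.453333 kN·m

M(4) = 109/75 kN·m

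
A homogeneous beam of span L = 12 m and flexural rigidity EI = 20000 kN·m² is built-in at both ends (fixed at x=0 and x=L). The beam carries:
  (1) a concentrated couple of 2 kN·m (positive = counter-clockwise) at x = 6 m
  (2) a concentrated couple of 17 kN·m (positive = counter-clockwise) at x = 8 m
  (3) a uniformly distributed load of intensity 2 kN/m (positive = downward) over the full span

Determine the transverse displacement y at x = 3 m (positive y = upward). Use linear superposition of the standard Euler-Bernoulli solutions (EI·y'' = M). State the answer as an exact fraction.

Load 1 — applied couple M₀=2 kN·m at a=6 m (b=L-a=6):
  y_1 = (R_Ax³/6 - M_Ax²/2)/EI  [x≤a] with R_A=1/4, M_A=1/2 = ((1/4)·3³/6 - (1/2)·3²/2)/20000 = -9/160000 m
Load 2 — applied couple M₀=17 kN·m at a=8 m (b=L-a=4):
  y_2 = (R_Ax³/6 - M_Ax²/2)/EI  [x≤a] with R_A=17/9, M_A=17/3 = ((17/9)·3³/6 - (17/3)·3²/2)/20000 = -17/20000 m
Load 3 — uniform load w=2 kN/m over full span:
  y_3 = -wx²(L-x)²/(24EI) = -2·3²·(12-3)²/(24·20000) = -243/80000 m
Superposition: y = Σ y_i = -631/160000 m ≈ -0.003944 m

y(3) = -631/160000 m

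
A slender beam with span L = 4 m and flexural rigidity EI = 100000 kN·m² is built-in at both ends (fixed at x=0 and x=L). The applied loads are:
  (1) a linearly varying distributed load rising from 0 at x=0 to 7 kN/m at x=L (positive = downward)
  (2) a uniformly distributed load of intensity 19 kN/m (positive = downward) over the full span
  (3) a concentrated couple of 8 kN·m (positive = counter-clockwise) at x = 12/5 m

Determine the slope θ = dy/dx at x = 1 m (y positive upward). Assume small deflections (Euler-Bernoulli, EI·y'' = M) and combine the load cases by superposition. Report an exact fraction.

θ(1) = -9861/80000000 rad

Load 1 — triangular load w₀=7 kN/m (0→w₀ over full span):
  θ_1 = -w₀(2x(L-x)(L-2x)(x+2L)+x²(L-x)²)/(120LEI) = -7·(2·1·(4-1)·(4-2·1)·(1+2·4)+1²·(4-1)²)/(120·4·100000) = -273/16000000 rad
Load 2 — uniform load w=19 kN/m over full span:
  θ_2 = -wx(L-x)(L-2x)/(12EI) = -19·1·(4-1)·(4-2·1)/(12·100000) = -19/200000 rad
Load 3 — applied couple M₀=8 kN·m at a=12/5 m (b=L-a=8/5):
  θ_3 = (R_Ax²/2 - M_Ax)/EI  [x≤a] with R_A=72/25, M_A=64/25 = ((72/25)·1²/2 - (64/25)·1)/100000 = -7/625000 rad
Superposition: θ = Σ θ_i = -9861/80000000 rad ≈ -0.000123 rad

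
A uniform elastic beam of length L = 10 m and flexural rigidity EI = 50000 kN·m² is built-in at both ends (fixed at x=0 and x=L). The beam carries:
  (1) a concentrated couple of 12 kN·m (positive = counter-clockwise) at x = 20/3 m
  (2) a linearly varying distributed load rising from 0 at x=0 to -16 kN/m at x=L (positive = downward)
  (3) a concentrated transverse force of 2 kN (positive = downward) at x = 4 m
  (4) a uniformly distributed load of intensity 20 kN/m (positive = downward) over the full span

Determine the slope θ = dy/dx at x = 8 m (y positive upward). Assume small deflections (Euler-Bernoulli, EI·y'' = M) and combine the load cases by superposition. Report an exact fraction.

Load 1 — applied couple M₀=12 kN·m at a=20/3 m (b=L-a=10/3):
  θ_1 = (R_Ax²/2 - M_Ax - M₀(x-a))/EI  [x>a] with R_A=8/5, M_A=4 = ((8/5)·8²/2 - 4·8 - 12·(8-(20/3)))/50000 = 1/15625 rad
Load 2 — triangular load w₀=-16 kN/m (0→w₀ over full span):
  θ_2 = -w₀(2x(L-x)(L-2x)(x+2L)+x²(L-x)²)/(120LEI) = -(-16)·(2·8·(10-8)·(10-2·8)·(8+2·10)+8²·(10-8)²)/(120·10·50000) = -64/46875 rad
Load 3 — point force P=2 kN at a=4 m (b=L-a=6):
  θ_3 = Pa²(L-x)(2bL-(3b+a)(L-x))/(2L³EI)  [x>a] = 2·4²·(10-8)·(2·6·10-(3·6+4)·(10-8))/(2·10³·50000) = 19/390625 rad
Load 4 — uniform load w=20 kN/m over full span:
  θ_4 = -wx(L-x)(L-2x)/(12EI) = -20·8·(10-8)·(10-2·8)/(12·50000) = 2/625 rad
Superposition: θ = Σ θ_i = 2282/1171875 rad ≈ 0.001947 rad

θ(8) = 2282/1171875 rad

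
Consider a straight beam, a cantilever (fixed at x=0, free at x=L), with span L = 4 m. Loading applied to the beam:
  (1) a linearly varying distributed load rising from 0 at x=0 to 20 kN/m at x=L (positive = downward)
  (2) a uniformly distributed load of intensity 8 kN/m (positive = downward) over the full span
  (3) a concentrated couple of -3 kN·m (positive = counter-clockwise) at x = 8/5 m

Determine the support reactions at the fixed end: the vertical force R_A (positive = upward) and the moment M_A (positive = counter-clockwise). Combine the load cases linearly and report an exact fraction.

Load 1 — triangular load w₀=20 kN/m (0→w₀ over full span):
  R_A = w₀L/2 = 20·4/2 = 40 kN
  M_A = w₀L²/3 = 20·4²/3 = 320/3 kN·m
Load 2 — uniform load w=8 kN/m over full span:
  R_A = wL = 8·4 = 32 kN
  M_A = wL²/2 = 8·4²/2 = 64 kN·m
Load 3 — applied couple M₀=-3 kN·m at a=8/5 m (b=L-a=12/5):
  R_A = 0 kN
  M_A = -M₀ = -(-3) = 3 kN·m
Superposition: R_A = 72 kN, M_A = 521/3 kN·m

R_A = 72 kN, M_A = 521/3 kN·m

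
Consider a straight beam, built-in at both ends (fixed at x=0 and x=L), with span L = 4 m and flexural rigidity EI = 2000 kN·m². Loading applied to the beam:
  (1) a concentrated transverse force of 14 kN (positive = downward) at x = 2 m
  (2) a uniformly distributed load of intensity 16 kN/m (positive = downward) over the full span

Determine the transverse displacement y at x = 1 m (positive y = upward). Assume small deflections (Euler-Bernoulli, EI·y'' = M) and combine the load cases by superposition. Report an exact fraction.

y(1) = -1/240 m

Load 1 — point force P=14 kN at a=2 m (b=L-a=2):
  y_1 = -Pb²x²(3aL-(3a+b)x)/(6L³EI)  [x≤a] = -14·2²·1²·(3·2·4-(3·2+2)·1)/(6·4³·2000) = -7/6000 m
Load 2 — uniform load w=16 kN/m over full span:
  y_2 = -wx²(L-x)²/(24EI) = -16·1²·(4-1)²/(24·2000) = -3/1000 m
Superposition: y = Σ y_i = -1/240 m ≈ -0.004167 m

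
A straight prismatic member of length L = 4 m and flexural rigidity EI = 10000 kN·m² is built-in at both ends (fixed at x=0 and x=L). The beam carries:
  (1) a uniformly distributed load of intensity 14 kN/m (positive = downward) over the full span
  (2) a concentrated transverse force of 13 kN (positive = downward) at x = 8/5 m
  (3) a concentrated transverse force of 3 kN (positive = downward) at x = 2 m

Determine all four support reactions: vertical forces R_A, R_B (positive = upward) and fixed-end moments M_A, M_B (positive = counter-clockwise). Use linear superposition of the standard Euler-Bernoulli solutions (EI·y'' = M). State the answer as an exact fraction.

Load 1 — uniform load w=14 kN/m over full span:
  R_A = wL/2 = 14·4/2 = 28 kN
  M_A = wL²/12 = 14·4²/12 = 56/3 kN·m
  R_B = wL/2 = 14·4/2 = 28 kN
  M_B = -wL²/12 = -14·4²/12 = -56/3 kN·m
Load 2 — point force P=13 kN at a=8/5 m (b=L-a=12/5):
  R_A = Pb²(3a+b)/L³ = 13·(12/5)²·(3·(8/5)+(12/5))/4³ = 1053/125 kN
  M_A = Pab²/L² = 13·(8/5)·(12/5)²/4² = 936/125 kN·m
  R_B = Pa²(a+3b)/L³ = 13·(8/5)²·((8/5)+3·(12/5))/4³ = 572/125 kN
  M_B = -Pa²b/L² = -13·(8/5)²·(12/5)/4² = -624/125 kN·m
Load 3 — point force P=3 kN at a=2 m (b=L-a=2):
  R_A = Pb²(3a+b)/L³ = 3·2²·(3·2+2)/4³ = 3/2 kN
  M_A = Pab²/L² = 3·2·2²/4² = 3/2 kN·m
  R_B = Pa²(a+3b)/L³ = 3·2²·(2+3·2)/4³ = 3/2 kN
  M_B = -Pa²b/L² = -3·2²·2/4² = -3/2 kN·m
Superposition: R_A = 9481/250 kN, M_A = 20741/750 kN·m, R_B = 8519/250 kN, M_B = -18869/750 kN·m

R_A = 9481/250 kN, M_A = 20741/750 kN·m, R_B = 8519/250 kN, M_B = -18869/750 kN·m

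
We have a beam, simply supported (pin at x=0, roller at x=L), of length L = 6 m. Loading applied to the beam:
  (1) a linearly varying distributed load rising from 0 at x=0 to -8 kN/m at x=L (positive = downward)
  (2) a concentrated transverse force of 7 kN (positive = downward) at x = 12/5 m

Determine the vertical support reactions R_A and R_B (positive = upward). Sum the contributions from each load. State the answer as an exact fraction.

R_A = -19/5 kN, R_B = -66/5 kN

Load 1 — triangular load w₀=-8 kN/m (0→w₀ over full span):
  R_A = w₀L/6 = (-8)·6/6 = -8 kN
  R_B = w₀L/3 = (-8)·6/3 = -16 kN
Load 2 — point force P=7 kN at a=12/5 m (b=L-a=18/5):
  R_A = Pb/L = 7·(18/5)/6 = 21/5 kN
  R_B = Pa/L = 7·(12/5)/6 = 14/5 kN
Superposition: R_A = -19/5 kN, R_B = -66/5 kN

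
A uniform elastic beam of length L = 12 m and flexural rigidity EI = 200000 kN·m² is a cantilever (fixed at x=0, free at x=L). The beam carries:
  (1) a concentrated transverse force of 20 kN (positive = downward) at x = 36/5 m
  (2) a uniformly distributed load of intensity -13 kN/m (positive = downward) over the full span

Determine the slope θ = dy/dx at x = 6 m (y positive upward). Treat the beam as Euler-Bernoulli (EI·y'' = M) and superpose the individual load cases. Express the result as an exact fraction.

Load 1 — point force P=20 kN at a=36/5 m (b=L-a=24/5):
  θ_1 = -Px(2a-x)/(2EI)  [x≤a] = -20·6·(2·(36/5)-6)/(2·200000) = -63/25000 rad
Load 2 — uniform load w=-13 kN/m over full span:
  θ_2 = -wx(x²-3Lx+3L²)/(6EI) = -(-13)·6·(6²-3·12·6+3·12²)/(6·200000) = 819/50000 rad
Superposition: θ = Σ θ_i = 693/50000 rad ≈ 0.013860 rad

θ(6) = 693/50000 rad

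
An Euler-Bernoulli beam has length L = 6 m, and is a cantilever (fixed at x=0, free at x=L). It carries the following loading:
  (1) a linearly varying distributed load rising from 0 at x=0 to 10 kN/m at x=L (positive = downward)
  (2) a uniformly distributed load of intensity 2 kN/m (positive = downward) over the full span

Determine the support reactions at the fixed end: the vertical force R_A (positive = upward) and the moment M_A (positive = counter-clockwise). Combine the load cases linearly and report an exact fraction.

Load 1 — triangular load w₀=10 kN/m (0→w₀ over full span):
  R_A = w₀L/2 = 10·6/2 = 30 kN
  M_A = w₀L²/3 = 10·6²/3 = 120 kN·m
Load 2 — uniform load w=2 kN/m over full span:
  R_A = wL = 2·6 = 12 kN
  M_A = wL²/2 = 2·6²/2 = 36 kN·m
Superposition: R_A = 42 kN, M_A = 156 kN·m

R_A = 42 kN, M_A = 156 kN·m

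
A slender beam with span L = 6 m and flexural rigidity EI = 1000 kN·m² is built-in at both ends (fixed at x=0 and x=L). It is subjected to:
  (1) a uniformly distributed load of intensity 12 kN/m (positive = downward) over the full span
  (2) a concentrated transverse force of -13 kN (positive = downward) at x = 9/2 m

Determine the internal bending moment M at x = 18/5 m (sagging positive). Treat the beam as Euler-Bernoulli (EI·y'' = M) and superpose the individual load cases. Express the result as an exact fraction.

Load 1 — uniform load w=12 kN/m over full span:
  M_1 = wLx/2 - wL²/12 - wx²/2 = 12·6·(18/5)/2 - 12·6²/12 - 12·(18/5)²/2 = 396/25 kN·m
Load 2 — point force P=-13 kN at a=9/2 m (b=L-a=3/2):
  M_2 = Pb²(3a+b)x/L³ - Pab²/L²  [x≤a] = (-13)·(3/2)²·(3·(9/2)+(3/2))·(18/5)/6³ - (-13)·(9/2)·(3/2)²/6² = -117/32 kN·m
Superposition: M = Σ M_i = 9747/800 kN·m ≈ 12.183750 kN·m

M(18/5) = 9747/800 kN·m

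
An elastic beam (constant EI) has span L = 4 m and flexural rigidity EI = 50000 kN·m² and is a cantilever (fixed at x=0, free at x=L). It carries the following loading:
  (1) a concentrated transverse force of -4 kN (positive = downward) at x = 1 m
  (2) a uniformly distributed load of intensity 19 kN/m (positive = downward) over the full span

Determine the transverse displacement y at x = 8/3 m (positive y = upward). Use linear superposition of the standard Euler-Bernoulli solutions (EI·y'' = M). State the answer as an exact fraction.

y(8/3) = -40777/6075000 m

Load 1 — point force P=-4 kN at a=1 m (b=L-a=3):
  y_1 = -Pa²(3x-a)/(6EI)  [x>a] = -(-4)·1²·(3·(8/3)-1)/(6·50000) = 7/75000 m
Load 2 — uniform load w=19 kN/m over full span:
  y_2 = -wx²(x²-4Lx+6L²)/(24EI) = -19·(8/3)²·((8/3)²-4·4·(8/3)+6·4²)/(24·50000) = -5168/759375 m
Superposition: y = Σ y_i = -40777/6075000 m ≈ -0.006712 m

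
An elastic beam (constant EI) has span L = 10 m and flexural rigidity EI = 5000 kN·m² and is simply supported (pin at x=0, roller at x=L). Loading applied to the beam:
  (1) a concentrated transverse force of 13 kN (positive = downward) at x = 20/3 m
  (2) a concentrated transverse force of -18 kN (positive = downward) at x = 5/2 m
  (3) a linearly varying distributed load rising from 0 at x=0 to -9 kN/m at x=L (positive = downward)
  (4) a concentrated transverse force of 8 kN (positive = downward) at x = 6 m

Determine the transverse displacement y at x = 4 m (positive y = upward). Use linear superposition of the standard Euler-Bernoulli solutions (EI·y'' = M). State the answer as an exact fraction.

Load 1 — point force P=13 kN at a=20/3 m (b=L-a=10/3):
  y_1 = -Pbx(L²-b²-x²)/(6LEI)  [x≤a] = -13·(10/3)·4·(10²-(10/3)²-4²)/(6·10·5000) = -2132/50625 m
Load 2 — point force P=-18 kN at a=5/2 m (b=L-a=15/2):
  y_2 = -Pa(L-x)(2Lx-a²-x²)/(6LEI)  [x>a] = -(-18)·(5/2)·(10-4)·(2·10·4-(5/2)²-4²)/(6·10·5000) = 2079/40000 m
Load 3 — triangular load w₀=-9 kN/m (0→w₀ over full span):
  y_3 = -w₀x(7L⁴-10L²x²+3x⁴)/(360LEI) = -(-9)·4·(7·10⁴-10·10²·4²+3·4⁴)/(360·10·5000) = 3423/31250 m
Load 4 — point force P=8 kN at a=6 m (b=L-a=4):
  y_4 = -Pbx(L²-b²-x²)/(6LEI)  [x≤a] = -8·4·4·(10²-4²-4²)/(6·10·5000) = -272/9375 m
Superposition: y = Σ y_i = 7321111/81000000 m ≈ 0.090384 m

y(4) = 7321111/81000000 m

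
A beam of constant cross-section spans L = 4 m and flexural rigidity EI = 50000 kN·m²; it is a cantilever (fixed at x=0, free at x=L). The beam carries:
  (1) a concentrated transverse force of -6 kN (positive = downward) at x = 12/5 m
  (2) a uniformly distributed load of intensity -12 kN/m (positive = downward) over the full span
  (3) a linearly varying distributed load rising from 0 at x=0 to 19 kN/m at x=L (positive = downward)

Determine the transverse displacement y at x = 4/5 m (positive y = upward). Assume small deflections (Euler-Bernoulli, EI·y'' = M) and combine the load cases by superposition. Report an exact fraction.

y(4/5) = 5062/146484375 m

Load 1 — point force P=-6 kN at a=12/5 m (b=L-a=8/5):
  y_1 = -Px²(3a-x)/(6EI)  [x≤a] = -(-6)·(4/5)²·(3·(12/5)-(4/5))/(6·50000) = 32/390625 m
Load 2 — uniform load w=-12 kN/m over full span:
  y_2 = -wx²(x²-4Lx+6L²)/(24EI) = -(-12)·(4/5)²·((4/5)²-4·4·(4/5)+6·4²)/(24·50000) = 1048/1953125 m
Load 3 — triangular load w₀=19 kN/m (0→w₀ over full span):
  y_3 = (w₀Lx³/12-w₀L²x²/6-w₀x⁵/(120L))/EI = (19·4·(4/5)³/12-19·4²·(4/5)²/6-19·(4/5)⁵/(120·4))/50000 = -85538/146484375 m
Superposition: y = Σ y_i = 5062/146484375 m ≈ 0.000035 m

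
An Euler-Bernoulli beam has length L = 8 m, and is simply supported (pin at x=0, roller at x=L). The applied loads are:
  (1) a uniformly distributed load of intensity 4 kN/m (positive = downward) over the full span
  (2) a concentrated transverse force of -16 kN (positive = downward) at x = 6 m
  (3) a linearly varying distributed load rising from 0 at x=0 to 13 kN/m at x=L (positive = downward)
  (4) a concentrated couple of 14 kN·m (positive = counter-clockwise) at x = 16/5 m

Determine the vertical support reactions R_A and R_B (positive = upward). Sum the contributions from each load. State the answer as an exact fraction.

R_A = 373/12 kN, R_B = 443/12 kN

Load 1 — uniform load w=4 kN/m over full span:
  R_A = wL/2 = 4·8/2 = 16 kN
  R_B = wL/2 = 4·8/2 = 16 kN
Load 2 — point force P=-16 kN at a=6 m (b=L-a=2):
  R_A = Pb/L = (-16)·2/8 = -4 kN
  R_B = Pa/L = (-16)·6/8 = -12 kN
Load 3 — triangular load w₀=13 kN/m (0→w₀ over full span):
  R_A = w₀L/6 = 13·8/6 = 52/3 kN
  R_B = w₀L/3 = 13·8/3 = 104/3 kN
Load 4 — applied couple M₀=14 kN·m at a=16/5 m (b=L-a=24/5):
  R_A = M₀/L = 14/8 = 7/4 kN
  R_B = -M₀/L = -14/8 = -7/4 kN
Superposition: R_A = 373/12 kN, R_B = 443/12 kN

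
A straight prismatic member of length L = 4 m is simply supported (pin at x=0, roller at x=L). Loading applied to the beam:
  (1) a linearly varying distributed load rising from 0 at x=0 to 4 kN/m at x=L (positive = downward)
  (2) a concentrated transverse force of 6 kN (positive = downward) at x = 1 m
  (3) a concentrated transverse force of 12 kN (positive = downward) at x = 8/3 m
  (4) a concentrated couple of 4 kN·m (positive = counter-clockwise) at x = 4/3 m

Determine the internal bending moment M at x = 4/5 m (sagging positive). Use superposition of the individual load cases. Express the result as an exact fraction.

M(4/5) = 1206/125 kN·m

Load 1 — triangular load w₀=4 kN/m (0→w₀ over full span):
  M_1 = w₀Lx/6 - w₀x³/(6L) = 4·4·(4/5)/6 - 4·(4/5)³/(6·4) = 256/125 kN·m
Load 2 — point force P=6 kN at a=1 m (b=L-a=3):
  M_2 = Pbx/L  [x≤a] = 6·3·(4/5)/4 = 18/5 kN·m
Load 3 — point force P=12 kN at a=8/3 m (b=L-a=4/3):
  M_3 = Pbx/L  [x≤a] = 12·(4/3)·(4/5)/4 = 16/5 kN·m
Load 4 — applied couple M₀=4 kN·m at a=4/3 m (b=L-a=8/3):
  M_4 = M₀x/L  [x≤a] = 4·(4/5)/4 = 4/5 kN·m
Superposition: M = Σ M_i = 1206/125 kN·m ≈ 9.648000 kN·m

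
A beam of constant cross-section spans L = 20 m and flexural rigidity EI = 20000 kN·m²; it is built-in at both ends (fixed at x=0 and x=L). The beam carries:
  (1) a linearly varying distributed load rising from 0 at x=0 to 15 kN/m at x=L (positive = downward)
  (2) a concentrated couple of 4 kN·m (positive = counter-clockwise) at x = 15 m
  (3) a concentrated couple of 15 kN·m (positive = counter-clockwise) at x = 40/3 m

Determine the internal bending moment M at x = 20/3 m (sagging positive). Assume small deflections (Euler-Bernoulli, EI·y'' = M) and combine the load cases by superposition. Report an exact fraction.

M(20/3) = 7007/108 kN·m

Load 1 — triangular load w₀=15 kN/m (0→w₀ over full span):
  M_1 = 3w₀Lx/20 - w₀L²/30 - w₀x³/(6L) = 3·15·20·(20/3)/20 - 15·20²/30 - 15·(20/3)³/(6·20) = 1700/27 kN·m
Load 2 — applied couple M₀=4 kN·m at a=15 m (b=L-a=5):
  M_2 = R_Ax - M_A  [x≤a] with R_A=9/40, M_A=5/4 = (9/40)·(20/3) - (5/4) = 1/4 kN·m
Load 3 — applied couple M₀=15 kN·m at a=40/3 m (b=L-a=20/3):
  M_3 = R_Ax - M_A  [x≤a] with R_A=1, M_A=5 = 1·(20/3) - 5 = 5/3 kN·m
Superposition: M = Σ M_i = 7007/108 kN·m ≈ 64.879630 kN·m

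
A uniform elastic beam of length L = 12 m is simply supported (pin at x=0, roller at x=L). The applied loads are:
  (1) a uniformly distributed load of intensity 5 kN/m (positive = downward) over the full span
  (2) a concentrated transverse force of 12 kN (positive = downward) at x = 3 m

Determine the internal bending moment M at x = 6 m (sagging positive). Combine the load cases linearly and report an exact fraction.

Load 1 — uniform load w=5 kN/m over full span:
  M_1 = wx(L-x)/2 = 5·6·(12-6)/2 = 90 kN·m
Load 2 — point force P=12 kN at a=3 m (b=L-a=9):
  M_2 = Pa(L-x)/L  [x>a] = 12·3·(12-6)/12 = 18 kN·m
Superposition: M = Σ M_i = 108 kN·m ≈ 108.000000 kN·m

M(6) = 108 kN·m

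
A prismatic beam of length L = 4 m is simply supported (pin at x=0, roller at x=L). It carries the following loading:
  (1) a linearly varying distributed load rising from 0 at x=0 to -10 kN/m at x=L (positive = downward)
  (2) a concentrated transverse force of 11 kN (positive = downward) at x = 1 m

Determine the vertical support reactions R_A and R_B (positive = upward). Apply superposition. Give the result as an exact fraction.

Load 1 — triangular load w₀=-10 kN/m (0→w₀ over full span):
  R_A = w₀L/6 = (-10)·4/6 = -20/3 kN
  R_B = w₀L/3 = (-10)·4/3 = -40/3 kN
Load 2 — point force P=11 kN at a=1 m (b=L-a=3):
  R_A = Pb/L = 11·3/4 = 33/4 kN
  R_B = Pa/L = 11·1/4 = 11/4 kN
Superposition: R_A = 19/12 kN, R_B = -127/12 kN

R_A = 19/12 kN, R_B = -127/12 kN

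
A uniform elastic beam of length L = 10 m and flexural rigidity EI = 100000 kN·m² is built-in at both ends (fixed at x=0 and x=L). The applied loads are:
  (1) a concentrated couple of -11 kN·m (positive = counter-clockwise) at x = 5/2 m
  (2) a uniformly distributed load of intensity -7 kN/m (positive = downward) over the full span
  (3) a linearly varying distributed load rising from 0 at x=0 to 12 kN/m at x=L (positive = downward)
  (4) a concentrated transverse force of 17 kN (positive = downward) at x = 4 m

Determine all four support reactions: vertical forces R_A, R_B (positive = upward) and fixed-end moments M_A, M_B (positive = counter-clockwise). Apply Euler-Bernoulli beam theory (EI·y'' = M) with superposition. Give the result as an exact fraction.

R_A = -14443/2000 kN, M_A = 9851/1200 kN·m, R_B = 28443/2000 kN, M_B = -25709/1200 kN·m

Load 1 — applied couple M₀=-11 kN·m at a=5/2 m (b=L-a=15/2):
  R_A = 6M₀ab/L³ = 6·(-11)·(5/2)·(15/2)/10³ = -99/80 kN
  M_A = M₀b(2a-b)/L² = (-11)·(15/2)·(2·(5/2)-(15/2))/10² = 33/16 kN·m
  R_B = -6M₀ab/L³ = -6·(-11)·(5/2)·(15/2)/10³ = 99/80 kN
  M_B = M₀a(2b-a)/L² = (-11)·(5/2)·(2·(15/2)-(5/2))/10² = -55/16 kN·m
Load 2 — uniform load w=-7 kN/m over full span:
  R_A = wL/2 = (-7)·10/2 = -35 kN
  M_A = wL²/12 = (-7)·10²/12 = -175/3 kN·m
  R_B = wL/2 = (-7)·10/2 = -35 kN
  M_B = -wL²/12 = -(-7)·10²/12 = 175/3 kN·m
Load 3 — triangular load w₀=12 kN/m (0→w₀ over full span):
  R_A = 3w₀L/20 = 3·12·10/20 = 18 kN
  M_A = w₀L²/30 = 12·10²/30 = 40 kN·m
  R_B = 7w₀L/20 = 7·12·10/20 = 42 kN
  M_B = -w₀L²/20 = -12·10²/20 = -60 kN·m
Load 4 — point force P=17 kN at a=4 m (b=L-a=6):
  R_A = Pb²(3a+b)/L³ = 17·6²·(3·4+6)/10³ = 1377/125 kN
  M_A = Pab²/L² = 17·4·6²/10² = 612/25 kN·m
  R_B = Pa²(a+3b)/L³ = 17·4²·(4+3·6)/10³ = 748/125 kN
  M_B = -Pa²b/L² = -17·4²·6/10² = -408/25 kN·m
Superposition: R_A = -14443/2000 kN, M_A = 9851/1200 kN·m, R_B = 28443/2000 kN, M_B = -25709/1200 kN·m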